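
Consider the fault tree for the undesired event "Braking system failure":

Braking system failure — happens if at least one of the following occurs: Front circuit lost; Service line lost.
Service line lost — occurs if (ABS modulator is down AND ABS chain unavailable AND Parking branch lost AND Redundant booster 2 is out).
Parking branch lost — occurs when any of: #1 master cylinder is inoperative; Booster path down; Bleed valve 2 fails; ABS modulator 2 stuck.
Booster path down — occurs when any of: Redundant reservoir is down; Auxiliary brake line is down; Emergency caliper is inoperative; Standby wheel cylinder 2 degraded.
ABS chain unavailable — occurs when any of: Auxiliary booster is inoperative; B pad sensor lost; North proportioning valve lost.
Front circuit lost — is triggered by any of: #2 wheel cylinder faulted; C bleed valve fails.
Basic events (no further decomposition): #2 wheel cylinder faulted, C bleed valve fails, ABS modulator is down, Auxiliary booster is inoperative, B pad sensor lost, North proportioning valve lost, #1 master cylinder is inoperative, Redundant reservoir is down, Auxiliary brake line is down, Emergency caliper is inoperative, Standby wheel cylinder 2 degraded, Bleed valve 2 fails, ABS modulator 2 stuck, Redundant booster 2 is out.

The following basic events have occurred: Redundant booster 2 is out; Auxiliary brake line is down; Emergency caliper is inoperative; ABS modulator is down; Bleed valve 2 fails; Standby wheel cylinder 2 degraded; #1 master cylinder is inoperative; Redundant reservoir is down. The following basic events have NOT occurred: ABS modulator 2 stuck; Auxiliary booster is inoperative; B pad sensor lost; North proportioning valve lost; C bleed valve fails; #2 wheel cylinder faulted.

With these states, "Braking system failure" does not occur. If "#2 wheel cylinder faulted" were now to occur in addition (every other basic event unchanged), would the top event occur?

Counterfactual: set "#2 wheel cylinder faulted" to occurred.
Front circuit lost [OR]: #2 wheel cylinder faulted=occurs, C bleed valve fails=not → at least one input occurs → occurs.
ABS chain unavailable [OR]: Auxiliary booster is inoperative=not, B pad sensor lost=not, North proportioning valve lost=not → no input occurs → does not occur.
Booster path down [OR]: Redundant reservoir is down=occurs, Auxiliary brake line is down=occurs, Emergency caliper is inoperative=occurs, Standby wheel cylinder 2 degraded=occurs → at least one input occurs → occurs.
Parking branch lost [OR]: #1 master cylinder is inoperative=occurs, Booster path down=occurs, Bleed valve 2 fails=occurs, ABS modulator 2 stuck=not → at least one input occurs → occurs.
Service line lost [AND]: ABS modulator is down=occurs, ABS chain unavailable=not, Parking branch lost=occurs, Redundant booster 2 is out=occurs → not all inputs occur → does not occur.
Braking system failure [OR]: Front circuit lost=occurs, Service line lost=not → at least one input occurs → occurs.

Yes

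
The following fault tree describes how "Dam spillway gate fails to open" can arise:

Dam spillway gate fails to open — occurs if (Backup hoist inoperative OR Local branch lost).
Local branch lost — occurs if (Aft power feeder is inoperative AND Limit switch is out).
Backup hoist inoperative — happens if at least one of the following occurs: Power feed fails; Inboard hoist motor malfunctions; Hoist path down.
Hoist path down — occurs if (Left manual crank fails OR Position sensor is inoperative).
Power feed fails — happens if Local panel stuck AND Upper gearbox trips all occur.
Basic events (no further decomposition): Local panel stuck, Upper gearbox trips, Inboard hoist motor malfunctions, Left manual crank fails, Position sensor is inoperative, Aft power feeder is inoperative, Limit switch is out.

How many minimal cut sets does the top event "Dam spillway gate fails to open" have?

5

Power feed fails [AND]: one cut set from each child combined → 1 × 1 = 1 cut set(s).
Hoist path down [OR]: union of children's cut sets → 2 cut set(s).
Backup hoist inoperative [OR]: union of children's cut sets → 4 cut set(s).
Local branch lost [AND]: one cut set from each child combined → 1 × 1 = 1 cut set(s).
Dam spillway gate fails to open [OR]: union of children's cut sets → 5 cut set(s).
Minimal cut sets: {Local panel stuck, Upper gearbox trips}; {Inboard hoist motor malfunctions}; {Left manual crank fails}; {Position sensor is inoperative}; {Aft power feeder is inoperative, Limit switch is out}.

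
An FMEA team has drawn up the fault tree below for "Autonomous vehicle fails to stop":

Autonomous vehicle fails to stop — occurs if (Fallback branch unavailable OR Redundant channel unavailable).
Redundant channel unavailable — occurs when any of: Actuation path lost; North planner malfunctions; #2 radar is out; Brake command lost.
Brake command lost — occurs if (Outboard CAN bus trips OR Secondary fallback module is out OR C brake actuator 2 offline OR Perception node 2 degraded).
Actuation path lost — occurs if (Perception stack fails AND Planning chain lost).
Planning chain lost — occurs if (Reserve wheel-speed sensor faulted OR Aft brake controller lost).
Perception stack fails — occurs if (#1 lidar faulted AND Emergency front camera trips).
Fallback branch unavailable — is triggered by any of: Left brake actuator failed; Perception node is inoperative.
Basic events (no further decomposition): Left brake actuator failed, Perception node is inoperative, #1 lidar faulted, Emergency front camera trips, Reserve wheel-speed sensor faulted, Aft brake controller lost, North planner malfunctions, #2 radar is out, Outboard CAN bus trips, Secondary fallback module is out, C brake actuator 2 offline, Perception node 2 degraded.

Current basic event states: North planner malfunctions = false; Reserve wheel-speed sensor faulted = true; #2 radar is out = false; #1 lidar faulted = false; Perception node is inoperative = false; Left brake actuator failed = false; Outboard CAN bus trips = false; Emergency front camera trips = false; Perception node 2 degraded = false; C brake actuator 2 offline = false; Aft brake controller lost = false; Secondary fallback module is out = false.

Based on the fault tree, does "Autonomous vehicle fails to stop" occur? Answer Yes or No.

Fallback branch unavailable [OR]: Left brake actuator failed=not, Perception node is inoperative=not → no input occurs → does not occur.
Perception stack fails [AND]: #1 lidar faulted=not, Emergency front camera trips=not → not all inputs occur → does not occur.
Planning chain lost [OR]: Reserve wheel-speed sensor faulted=occurs, Aft brake controller lost=not → at least one input occurs → occurs.
Actuation path lost [AND]: Perception stack fails=not, Planning chain lost=occurs → not all inputs occur → does not occur.
Brake command lost [OR]: Outboard CAN bus trips=not, Secondary fallback module is out=not, C brake actuator 2 offline=not, Perception node 2 degraded=not → no input occurs → does not occur.
Redundant channel unavailable [OR]: Actuation path lost=not, North planner malfunctions=not, #2 radar is out=not, Brake command lost=not → no input occurs → does not occur.
Autonomous vehicle fails to stop [OR]: Fallback branch unavailable=not, Redundant channel unavailable=not → no input occurs → does not occur.

No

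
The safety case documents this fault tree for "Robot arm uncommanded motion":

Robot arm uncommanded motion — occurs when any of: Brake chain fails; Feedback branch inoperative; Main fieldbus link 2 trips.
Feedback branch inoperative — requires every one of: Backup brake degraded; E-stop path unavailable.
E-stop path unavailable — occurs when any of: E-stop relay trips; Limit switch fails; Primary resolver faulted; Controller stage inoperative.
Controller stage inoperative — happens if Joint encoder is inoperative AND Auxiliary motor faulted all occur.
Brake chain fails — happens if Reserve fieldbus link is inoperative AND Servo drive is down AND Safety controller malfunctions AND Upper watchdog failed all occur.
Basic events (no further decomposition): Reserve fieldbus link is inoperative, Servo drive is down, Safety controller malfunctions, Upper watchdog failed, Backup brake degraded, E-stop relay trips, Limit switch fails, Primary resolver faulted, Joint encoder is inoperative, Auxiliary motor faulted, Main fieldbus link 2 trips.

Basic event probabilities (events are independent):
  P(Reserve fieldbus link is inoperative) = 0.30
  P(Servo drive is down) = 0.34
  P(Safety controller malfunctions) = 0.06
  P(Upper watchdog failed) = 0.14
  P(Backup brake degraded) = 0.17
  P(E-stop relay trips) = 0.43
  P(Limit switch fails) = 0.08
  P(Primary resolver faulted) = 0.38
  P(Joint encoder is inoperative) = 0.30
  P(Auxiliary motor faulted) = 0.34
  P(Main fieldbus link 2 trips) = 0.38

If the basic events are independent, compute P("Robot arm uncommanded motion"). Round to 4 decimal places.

P(Brake chain fails) [AND] = 0.30 × 0.34 × 0.06 × 0.14 = 0.000857
P(Controller stage inoperative) [AND] = 0.30 × 0.34 = 0.102000
P(E-stop path unavailable) [OR] = 1 − (1−0.43) × (1−0.08) × (1−0.38) × (1−0.102000) = 0.708035
P(Feedback branch inoperative) [AND] = 0.17 × 0.708035 = 0.120366
P(Robot arm uncommanded motion) [OR] = 1 − (1−0.000857) × (1−0.120366) × (1−0.38) = 0.455094
Rounded to 4 decimal places: P(Robot arm uncommanded motion) ≈ 0.4551.

0.4551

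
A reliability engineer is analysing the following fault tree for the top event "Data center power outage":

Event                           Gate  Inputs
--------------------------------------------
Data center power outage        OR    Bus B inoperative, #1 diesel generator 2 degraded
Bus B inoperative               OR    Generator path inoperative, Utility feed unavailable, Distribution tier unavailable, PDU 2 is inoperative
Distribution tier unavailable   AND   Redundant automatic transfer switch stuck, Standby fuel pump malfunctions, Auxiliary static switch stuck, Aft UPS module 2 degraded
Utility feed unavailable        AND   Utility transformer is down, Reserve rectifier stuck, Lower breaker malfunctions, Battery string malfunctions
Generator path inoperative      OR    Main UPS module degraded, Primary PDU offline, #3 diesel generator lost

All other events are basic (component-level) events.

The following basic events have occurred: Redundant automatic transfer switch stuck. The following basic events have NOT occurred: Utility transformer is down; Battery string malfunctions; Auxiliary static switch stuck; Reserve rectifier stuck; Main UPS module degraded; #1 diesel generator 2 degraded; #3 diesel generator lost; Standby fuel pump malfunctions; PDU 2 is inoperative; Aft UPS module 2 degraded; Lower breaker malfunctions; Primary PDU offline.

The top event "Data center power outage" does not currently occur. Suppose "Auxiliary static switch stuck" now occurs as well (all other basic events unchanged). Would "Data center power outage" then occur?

Counterfactual: set "Auxiliary static switch stuck" to occurred.
Generator path inoperative [OR]: Main UPS module degraded=not, Primary PDU offline=not, #3 diesel generator lost=not → no input occurs → does not occur.
Utility feed unavailable [AND]: Utility transformer is down=not, Reserve rectifier stuck=not, Lower breaker malfunctions=not, Battery string malfunctions=not → not all inputs occur → does not occur.
Distribution tier unavailable [AND]: Redundant automatic transfer switch stuck=occurs, Standby fuel pump malfunctions=not, Auxiliary static switch stuck=occurs, Aft UPS module 2 degraded=not → not all inputs occur → does not occur.
Bus B inoperative [OR]: Generator path inoperative=not, Utility feed unavailable=not, Distribution tier unavailable=not, PDU 2 is inoperative=not → no input occurs → does not occur.
Data center power outage [OR]: Bus B inoperative=not, #1 diesel generator 2 degraded=not → no input occurs → does not occur.

No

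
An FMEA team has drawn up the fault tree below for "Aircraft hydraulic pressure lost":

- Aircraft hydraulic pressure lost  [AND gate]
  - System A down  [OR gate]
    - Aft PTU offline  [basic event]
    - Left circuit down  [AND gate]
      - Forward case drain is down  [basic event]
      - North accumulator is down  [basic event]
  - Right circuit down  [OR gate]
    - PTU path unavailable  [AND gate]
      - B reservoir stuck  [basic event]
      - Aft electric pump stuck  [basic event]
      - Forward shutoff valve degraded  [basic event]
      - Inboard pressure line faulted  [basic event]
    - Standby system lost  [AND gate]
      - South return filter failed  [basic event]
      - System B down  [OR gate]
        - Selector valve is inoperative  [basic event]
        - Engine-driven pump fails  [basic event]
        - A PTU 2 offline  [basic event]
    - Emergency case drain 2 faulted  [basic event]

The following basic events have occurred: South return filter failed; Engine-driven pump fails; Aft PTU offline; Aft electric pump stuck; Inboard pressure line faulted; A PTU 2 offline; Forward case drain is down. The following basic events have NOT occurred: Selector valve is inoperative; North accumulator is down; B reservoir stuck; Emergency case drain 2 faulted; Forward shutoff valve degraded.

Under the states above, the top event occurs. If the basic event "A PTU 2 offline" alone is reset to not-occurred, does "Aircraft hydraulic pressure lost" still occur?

Counterfactual: set "A PTU 2 offline" to not occurred.
Left circuit down [AND]: Forward case drain is down=occurs, North accumulator is down=not → not all inputs occur → does not occur.
System A down [OR]: Aft PTU offline=occurs, Left circuit down=not → at least one input occurs → occurs.
PTU path unavailable [AND]: B reservoir stuck=not, Aft electric pump stuck=occurs, Forward shutoff valve degraded=not, Inboard pressure line faulted=occurs → not all inputs occur → does not occur.
System B down [OR]: Selector valve is inoperative=not, Engine-driven pump fails=occurs, A PTU 2 offline=not → at least one input occurs → occurs.
Standby system lost [AND]: South return filter failed=occurs, System B down=occurs → all inputs occur → occurs.
Right circuit down [OR]: PTU path unavailable=not, Standby system lost=occurs, Emergency case drain 2 faulted=not → at least one input occurs → occurs.
Aircraft hydraulic pressure lost [AND]: System A down=occurs, Right circuit down=occurs → all inputs occur → occurs.

Yes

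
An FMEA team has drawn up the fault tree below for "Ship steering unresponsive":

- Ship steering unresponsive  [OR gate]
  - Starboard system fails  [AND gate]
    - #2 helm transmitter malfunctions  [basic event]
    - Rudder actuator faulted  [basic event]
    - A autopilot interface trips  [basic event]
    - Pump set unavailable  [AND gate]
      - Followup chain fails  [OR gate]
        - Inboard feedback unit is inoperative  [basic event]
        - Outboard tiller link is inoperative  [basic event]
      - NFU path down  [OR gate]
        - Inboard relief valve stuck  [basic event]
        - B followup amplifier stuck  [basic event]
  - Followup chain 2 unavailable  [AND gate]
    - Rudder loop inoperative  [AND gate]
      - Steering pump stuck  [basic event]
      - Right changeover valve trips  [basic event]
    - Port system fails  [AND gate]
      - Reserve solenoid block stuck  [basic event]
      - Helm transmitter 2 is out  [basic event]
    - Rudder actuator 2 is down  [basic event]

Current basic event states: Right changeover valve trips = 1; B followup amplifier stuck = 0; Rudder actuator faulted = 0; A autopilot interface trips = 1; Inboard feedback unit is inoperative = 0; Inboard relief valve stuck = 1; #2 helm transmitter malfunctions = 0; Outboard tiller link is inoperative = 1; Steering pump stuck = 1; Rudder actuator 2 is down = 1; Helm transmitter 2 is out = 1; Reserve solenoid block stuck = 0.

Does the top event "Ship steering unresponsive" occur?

No

Followup chain fails [OR]: Inboard feedback unit is inoperative=not, Outboard tiller link is inoperative=occurs → at least one input occurs → occurs.
NFU path down [OR]: Inboard relief valve stuck=occurs, B followup amplifier stuck=not → at least one input occurs → occurs.
Pump set unavailable [AND]: Followup chain fails=occurs, NFU path down=occurs → all inputs occur → occurs.
Starboard system fails [AND]: #2 helm transmitter malfunctions=not, Rudder actuator faulted=not, A autopilot interface trips=occurs, Pump set unavailable=occurs → not all inputs occur → does not occur.
Rudder loop inoperative [AND]: Steering pump stuck=occurs, Right changeover valve trips=occurs → all inputs occur → occurs.
Port system fails [AND]: Reserve solenoid block stuck=not, Helm transmitter 2 is out=occurs → not all inputs occur → does not occur.
Followup chain 2 unavailable [AND]: Rudder loop inoperative=occurs, Port system fails=not, Rudder actuator 2 is down=occurs → not all inputs occur → does not occur.
Ship steering unresponsive [OR]: Starboard system fails=not, Followup chain 2 unavailable=not → no input occurs → does not occur.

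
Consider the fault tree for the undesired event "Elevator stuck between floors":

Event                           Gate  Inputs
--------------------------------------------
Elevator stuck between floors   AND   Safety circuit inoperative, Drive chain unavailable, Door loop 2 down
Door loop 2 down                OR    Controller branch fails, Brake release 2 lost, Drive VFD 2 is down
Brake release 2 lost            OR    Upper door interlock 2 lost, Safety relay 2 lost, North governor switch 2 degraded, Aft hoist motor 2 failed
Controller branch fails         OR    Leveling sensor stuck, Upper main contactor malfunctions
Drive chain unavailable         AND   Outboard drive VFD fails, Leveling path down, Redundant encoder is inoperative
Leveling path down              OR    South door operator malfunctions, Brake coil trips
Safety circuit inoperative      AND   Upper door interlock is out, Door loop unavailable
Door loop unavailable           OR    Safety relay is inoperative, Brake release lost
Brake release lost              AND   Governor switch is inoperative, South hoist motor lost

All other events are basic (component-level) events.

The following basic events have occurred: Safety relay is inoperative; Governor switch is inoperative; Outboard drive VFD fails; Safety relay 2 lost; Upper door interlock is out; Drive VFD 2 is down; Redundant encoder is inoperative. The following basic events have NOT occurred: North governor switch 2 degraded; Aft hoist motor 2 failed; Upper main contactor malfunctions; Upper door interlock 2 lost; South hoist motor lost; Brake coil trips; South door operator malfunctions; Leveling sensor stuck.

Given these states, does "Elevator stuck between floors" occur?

Brake release lost [AND]: Governor switch is inoperative=occurs, South hoist motor lost=not → not all inputs occur → does not occur.
Door loop unavailable [OR]: Safety relay is inoperative=occurs, Brake release lost=not → at least one input occurs → occurs.
Safety circuit inoperative [AND]: Upper door interlock is out=occurs, Door loop unavailable=occurs → all inputs occur → occurs.
Leveling path down [OR]: South door operator malfunctions=not, Brake coil trips=not → no input occurs → does not occur.
Drive chain unavailable [AND]: Outboard drive VFD fails=occurs, Leveling path down=not, Redundant encoder is inoperative=occurs → not all inputs occur → does not occur.
Controller branch fails [OR]: Leveling sensor stuck=not, Upper main contactor malfunctions=not → no input occurs → does not occur.
Brake release 2 lost [OR]: Upper door interlock 2 lost=not, Safety relay 2 lost=occurs, North governor switch 2 degraded=not, Aft hoist motor 2 failed=not → at least one input occurs → occurs.
Door loop 2 down [OR]: Controller branch fails=not, Brake release 2 lost=occurs, Drive VFD 2 is down=occurs → at least one input occurs → occurs.
Elevator stuck between floors [AND]: Safety circuit inoperative=occurs, Drive chain unavailable=not, Door loop 2 down=occurs → not all inputs occur → does not occur.

No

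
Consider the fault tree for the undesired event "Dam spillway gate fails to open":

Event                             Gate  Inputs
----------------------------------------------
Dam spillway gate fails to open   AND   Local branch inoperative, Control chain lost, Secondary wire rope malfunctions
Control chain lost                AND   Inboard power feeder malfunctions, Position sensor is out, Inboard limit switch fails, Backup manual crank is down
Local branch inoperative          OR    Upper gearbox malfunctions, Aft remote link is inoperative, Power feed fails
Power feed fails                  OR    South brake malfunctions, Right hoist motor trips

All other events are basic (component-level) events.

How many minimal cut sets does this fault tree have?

4

Power feed fails [OR]: union of children's cut sets → 2 cut set(s).
Local branch inoperative [OR]: union of children's cut sets → 4 cut set(s).
Control chain lost [AND]: one cut set from each child combined → 1 × 1 × 1 × 1 = 1 cut set(s).
Dam spillway gate fails to open [AND]: one cut set from each child combined → 4 × 1 × 1 = 4 cut set(s).
Minimal cut sets: {Backup manual crank is down, Inboard limit switch fails, Inboard power feeder malfunctions, Position sensor is out, Secondary wire rope malfunctions, Upper gearbox malfunctions}; {Aft remote link is inoperative, Backup manual crank is down, Inboard limit switch fails, Inboard power feeder malfunctions, Position sensor is out, Secondary wire rope malfunctions}; {Backup manual crank is down, Inboard limit switch fails, Inboard power feeder malfunctions, Position sensor is out, Secondary wire rope malfunctions, South brake malfunctions}; {Backup manual crank is down, Inboard limit switch fails, Inboard power feeder malfunctions, Position sensor is out, Right hoist motor trips, Secondary wire rope malfunctions}.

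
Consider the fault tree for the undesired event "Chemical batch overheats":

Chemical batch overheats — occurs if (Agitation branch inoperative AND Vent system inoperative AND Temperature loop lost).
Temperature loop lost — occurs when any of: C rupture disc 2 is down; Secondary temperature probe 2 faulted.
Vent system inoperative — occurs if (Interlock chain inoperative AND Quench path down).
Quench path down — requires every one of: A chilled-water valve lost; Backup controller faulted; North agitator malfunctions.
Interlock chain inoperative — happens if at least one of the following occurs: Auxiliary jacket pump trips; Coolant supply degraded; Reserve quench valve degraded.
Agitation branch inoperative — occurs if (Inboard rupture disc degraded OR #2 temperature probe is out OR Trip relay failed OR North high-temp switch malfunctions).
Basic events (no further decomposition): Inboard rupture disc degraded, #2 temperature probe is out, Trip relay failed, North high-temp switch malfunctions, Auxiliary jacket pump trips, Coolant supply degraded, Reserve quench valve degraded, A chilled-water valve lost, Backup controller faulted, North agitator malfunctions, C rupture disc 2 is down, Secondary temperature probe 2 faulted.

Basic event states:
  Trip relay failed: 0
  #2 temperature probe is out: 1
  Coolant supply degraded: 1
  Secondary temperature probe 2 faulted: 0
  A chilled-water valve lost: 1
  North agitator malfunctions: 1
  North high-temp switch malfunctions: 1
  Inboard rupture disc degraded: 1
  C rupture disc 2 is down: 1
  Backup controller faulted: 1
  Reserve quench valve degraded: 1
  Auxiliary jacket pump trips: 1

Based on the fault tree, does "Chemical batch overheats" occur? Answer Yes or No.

Agitation branch inoperative [OR]: Inboard rupture disc degraded=occurs, #2 temperature probe is out=occurs, Trip relay failed=not, North high-temp switch malfunctions=occurs → at least one input occurs → occurs.
Interlock chain inoperative [OR]: Auxiliary jacket pump trips=occurs, Coolant supply degraded=occurs, Reserve quench valve degraded=occurs → at least one input occurs → occurs.
Quench path down [AND]: A chilled-water valve lost=occurs, Backup controller faulted=occurs, North agitator malfunctions=occurs → all inputs occur → occurs.
Vent system inoperative [AND]: Interlock chain inoperative=occurs, Quench path down=occurs → all inputs occur → occurs.
Temperature loop lost [OR]: C rupture disc 2 is down=occurs, Secondary temperature probe 2 faulted=not → at least one input occurs → occurs.
Chemical batch overheats [AND]: Agitation branch inoperative=occurs, Vent system inoperative=occurs, Temperature loop lost=occurs → all inputs occur → occurs.

Yes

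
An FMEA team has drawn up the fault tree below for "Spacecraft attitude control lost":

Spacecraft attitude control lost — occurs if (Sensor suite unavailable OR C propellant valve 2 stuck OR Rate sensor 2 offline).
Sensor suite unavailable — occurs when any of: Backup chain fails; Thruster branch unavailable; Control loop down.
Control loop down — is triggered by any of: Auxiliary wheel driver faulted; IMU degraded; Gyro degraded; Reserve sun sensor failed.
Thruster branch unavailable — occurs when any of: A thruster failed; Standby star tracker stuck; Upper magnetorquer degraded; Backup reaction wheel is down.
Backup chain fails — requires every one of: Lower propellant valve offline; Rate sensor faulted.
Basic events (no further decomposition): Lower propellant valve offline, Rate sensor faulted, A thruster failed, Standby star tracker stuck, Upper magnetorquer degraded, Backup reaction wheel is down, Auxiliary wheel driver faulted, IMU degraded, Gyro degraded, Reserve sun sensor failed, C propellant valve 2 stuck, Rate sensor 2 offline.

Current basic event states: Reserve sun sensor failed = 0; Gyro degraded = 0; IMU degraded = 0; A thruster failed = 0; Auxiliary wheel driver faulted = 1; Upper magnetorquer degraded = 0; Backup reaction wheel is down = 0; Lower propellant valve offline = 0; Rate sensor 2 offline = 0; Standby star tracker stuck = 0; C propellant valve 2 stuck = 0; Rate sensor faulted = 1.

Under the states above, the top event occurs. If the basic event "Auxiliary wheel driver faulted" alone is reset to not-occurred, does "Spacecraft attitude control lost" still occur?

No

Counterfactual: set "Auxiliary wheel driver faulted" to not occurred.
Backup chain fails [AND]: Lower propellant valve offline=not, Rate sensor faulted=occurs → not all inputs occur → does not occur.
Thruster branch unavailable [OR]: A thruster failed=not, Standby star tracker stuck=not, Upper magnetorquer degraded=not, Backup reaction wheel is down=not → no input occurs → does not occur.
Control loop down [OR]: Auxiliary wheel driver faulted=not, IMU degraded=not, Gyro degraded=not, Reserve sun sensor failed=not → no input occurs → does not occur.
Sensor suite unavailable [OR]: Backup chain fails=not, Thruster branch unavailable=not, Control loop down=not → no input occurs → does not occur.
Spacecraft attitude control lost [OR]: Sensor suite unavailable=not, C propellant valve 2 stuck=not, Rate sensor 2 offline=not → no input occurs → does not occur.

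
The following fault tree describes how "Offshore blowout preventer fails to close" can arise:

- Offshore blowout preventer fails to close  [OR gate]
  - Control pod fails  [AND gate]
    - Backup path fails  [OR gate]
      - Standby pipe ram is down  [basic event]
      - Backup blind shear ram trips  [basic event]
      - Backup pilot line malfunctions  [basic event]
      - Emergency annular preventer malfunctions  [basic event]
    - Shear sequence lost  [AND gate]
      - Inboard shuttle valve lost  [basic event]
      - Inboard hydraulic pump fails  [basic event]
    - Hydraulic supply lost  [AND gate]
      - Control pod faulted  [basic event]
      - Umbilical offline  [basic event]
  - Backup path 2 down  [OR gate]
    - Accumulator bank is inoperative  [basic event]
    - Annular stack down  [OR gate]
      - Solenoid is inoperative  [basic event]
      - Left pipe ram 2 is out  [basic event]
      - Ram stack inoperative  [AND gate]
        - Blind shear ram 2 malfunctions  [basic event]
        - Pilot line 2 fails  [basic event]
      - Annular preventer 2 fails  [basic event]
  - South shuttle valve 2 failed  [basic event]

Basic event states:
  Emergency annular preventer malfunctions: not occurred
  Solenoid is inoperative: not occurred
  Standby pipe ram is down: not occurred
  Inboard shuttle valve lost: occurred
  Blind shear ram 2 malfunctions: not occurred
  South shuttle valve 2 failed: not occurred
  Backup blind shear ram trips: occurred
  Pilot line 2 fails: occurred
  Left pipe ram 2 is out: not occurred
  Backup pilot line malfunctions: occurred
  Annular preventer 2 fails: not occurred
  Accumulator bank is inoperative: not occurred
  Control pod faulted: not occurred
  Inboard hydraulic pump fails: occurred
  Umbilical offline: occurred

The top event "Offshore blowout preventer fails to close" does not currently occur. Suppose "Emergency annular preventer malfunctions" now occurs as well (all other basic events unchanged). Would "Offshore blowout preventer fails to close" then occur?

No

Counterfactual: set "Emergency annular preventer malfunctions" to occurred.
Backup path fails [OR]: Standby pipe ram is down=not, Backup blind shear ram trips=occurs, Backup pilot line malfunctions=occurs, Emergency annular preventer malfunctions=occurs → at least one input occurs → occurs.
Shear sequence lost [AND]: Inboard shuttle valve lost=occurs, Inboard hydraulic pump fails=occurs → all inputs occur → occurs.
Hydraulic supply lost [AND]: Control pod faulted=not, Umbilical offline=occurs → not all inputs occur → does not occur.
Control pod fails [AND]: Backup path fails=occurs, Shear sequence lost=occurs, Hydraulic supply lost=not → not all inputs occur → does not occur.
Ram stack inoperative [AND]: Blind shear ram 2 malfunctions=not, Pilot line 2 fails=occurs → not all inputs occur → does not occur.
Annular stack down [OR]: Solenoid is inoperative=not, Left pipe ram 2 is out=not, Ram stack inoperative=not, Annular preventer 2 fails=not → no input occurs → does not occur.
Backup path 2 down [OR]: Accumulator bank is inoperative=not, Annular stack down=not → no input occurs → does not occur.
Offshore blowout preventer fails to close [OR]: Control pod fails=not, Backup path 2 down=not, South shuttle valve 2 failed=not → no input occurs → does not occur.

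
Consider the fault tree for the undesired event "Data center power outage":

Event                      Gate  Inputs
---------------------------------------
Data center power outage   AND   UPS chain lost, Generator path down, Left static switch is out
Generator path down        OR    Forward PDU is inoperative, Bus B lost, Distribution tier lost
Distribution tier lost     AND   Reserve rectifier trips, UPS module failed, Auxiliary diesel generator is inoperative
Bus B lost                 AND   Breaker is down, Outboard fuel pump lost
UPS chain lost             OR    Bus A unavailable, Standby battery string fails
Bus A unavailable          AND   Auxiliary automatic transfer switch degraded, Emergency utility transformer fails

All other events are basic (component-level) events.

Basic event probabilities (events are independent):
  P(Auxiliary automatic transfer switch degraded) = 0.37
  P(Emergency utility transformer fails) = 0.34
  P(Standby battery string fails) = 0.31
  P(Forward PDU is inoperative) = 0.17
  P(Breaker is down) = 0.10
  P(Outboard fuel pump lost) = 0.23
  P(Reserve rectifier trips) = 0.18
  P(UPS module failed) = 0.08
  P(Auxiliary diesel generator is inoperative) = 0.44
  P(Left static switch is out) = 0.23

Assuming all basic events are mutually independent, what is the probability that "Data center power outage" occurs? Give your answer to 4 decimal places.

P(Bus A unavailable) [AND] = 0.37 × 0.34 = 0.125800
P(UPS chain lost) [OR] = 1 − (1−0.125800) × (1−0.31) = 0.396802
P(Bus B lost) [AND] = 0.10 × 0.23 = 0.023000
P(Distribution tier lost) [AND] = 0.18 × 0.08 × 0.44 = 0.006336
P(Generator path down) [OR] = 1 − (1−0.17) × (1−0.023000) × (1−0.006336) = 0.194228
P(Data center power outage) [AND] = 0.396802 × 0.194228 × 0.23 = 0.017726
Rounded to 4 decimal places: P(Data center power outage) ≈ 0.0177.

0.0177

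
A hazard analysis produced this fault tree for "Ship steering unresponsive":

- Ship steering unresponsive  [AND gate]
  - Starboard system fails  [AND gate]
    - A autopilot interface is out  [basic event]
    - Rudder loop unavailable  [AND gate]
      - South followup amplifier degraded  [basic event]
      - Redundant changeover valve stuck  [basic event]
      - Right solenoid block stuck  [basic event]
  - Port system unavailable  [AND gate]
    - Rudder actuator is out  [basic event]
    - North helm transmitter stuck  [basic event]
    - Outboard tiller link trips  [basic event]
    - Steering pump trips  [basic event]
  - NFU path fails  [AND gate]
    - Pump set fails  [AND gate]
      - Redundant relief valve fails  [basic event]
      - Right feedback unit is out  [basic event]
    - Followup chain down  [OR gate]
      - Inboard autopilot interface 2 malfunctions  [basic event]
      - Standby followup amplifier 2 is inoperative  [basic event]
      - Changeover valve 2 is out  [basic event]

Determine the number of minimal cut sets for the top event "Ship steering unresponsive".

Rudder loop unavailable [AND]: one cut set from each child combined → 1 × 1 × 1 = 1 cut set(s).
Starboard system fails [AND]: one cut set from each child combined → 1 × 1 = 1 cut set(s).
Port system unavailable [AND]: one cut set from each child combined → 1 × 1 × 1 × 1 = 1 cut set(s).
Pump set fails [AND]: one cut set from each child combined → 1 × 1 = 1 cut set(s).
Followup chain down [OR]: union of children's cut sets → 3 cut set(s).
NFU path fails [AND]: one cut set from each child combined → 1 × 3 = 3 cut set(s).
Ship steering unresponsive [AND]: one cut set from each child combined → 1 × 1 × 3 = 3 cut set(s).
Minimal cut sets: {A autopilot interface is out, Inboard autopilot interface 2 malfunctions, North helm transmitter stuck, Outboard tiller link trips, Redundant changeover valve stuck, Redundant relief valve fails, Right feedback unit is out, Right solenoid block stuck, Rudder actuator is out, South followup amplifier degraded, Steering pump trips}; {A autopilot interface is out, North helm transmitter stuck, Outboard tiller link trips, Redundant changeover valve stuck, Redundant relief valve fails, Right feedback unit is out, Right solenoid block stuck, Rudder actuator is out, South followup amplifier degraded, Standby followup amplifier 2 is inoperative, Steering pump trips}; {A autopilot interface is out, Changeover valve 2 is out, North helm transmitter stuck, Outboard tiller link trips, Redundant changeover valve stuck, Redundant relief valve fails, Right feedback unit is out, Right solenoid block stuck, Rudder actuator is out, South followup amplifier degraded, Steering pump trips}.

3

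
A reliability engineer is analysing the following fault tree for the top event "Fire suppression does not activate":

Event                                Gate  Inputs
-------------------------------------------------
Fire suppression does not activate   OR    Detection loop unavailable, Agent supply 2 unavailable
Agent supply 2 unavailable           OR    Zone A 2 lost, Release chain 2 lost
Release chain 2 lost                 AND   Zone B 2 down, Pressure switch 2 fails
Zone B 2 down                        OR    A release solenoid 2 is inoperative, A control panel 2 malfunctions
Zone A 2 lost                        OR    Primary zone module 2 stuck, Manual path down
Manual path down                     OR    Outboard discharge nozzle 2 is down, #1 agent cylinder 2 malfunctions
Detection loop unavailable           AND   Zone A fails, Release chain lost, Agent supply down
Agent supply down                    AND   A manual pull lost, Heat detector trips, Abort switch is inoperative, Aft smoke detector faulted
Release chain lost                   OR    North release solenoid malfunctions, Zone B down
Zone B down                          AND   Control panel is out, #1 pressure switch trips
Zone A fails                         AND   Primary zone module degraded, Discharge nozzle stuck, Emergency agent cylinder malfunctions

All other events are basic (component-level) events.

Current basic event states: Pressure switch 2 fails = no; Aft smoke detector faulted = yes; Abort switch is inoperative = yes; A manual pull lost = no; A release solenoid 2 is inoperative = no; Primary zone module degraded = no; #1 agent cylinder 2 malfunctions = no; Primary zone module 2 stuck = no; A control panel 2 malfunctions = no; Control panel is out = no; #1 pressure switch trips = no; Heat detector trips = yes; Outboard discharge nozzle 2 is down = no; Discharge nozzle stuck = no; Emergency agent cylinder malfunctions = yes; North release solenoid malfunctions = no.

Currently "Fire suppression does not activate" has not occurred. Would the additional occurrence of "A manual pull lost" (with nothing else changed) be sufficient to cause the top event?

Counterfactual: set "A manual pull lost" to occurred.
Zone A fails [AND]: Primary zone module degraded=not, Discharge nozzle stuck=not, Emergency agent cylinder malfunctions=occurs → not all inputs occur → does not occur.
Zone B down [AND]: Control panel is out=not, #1 pressure switch trips=not → not all inputs occur → does not occur.
Release chain lost [OR]: North release solenoid malfunctions=not, Zone B down=not → no input occurs → does not occur.
Agent supply down [AND]: A manual pull lost=occurs, Heat detector trips=occurs, Abort switch is inoperative=occurs, Aft smoke detector faulted=occurs → all inputs occur → occurs.
Detection loop unavailable [AND]: Zone A fails=not, Release chain lost=not, Agent supply down=occurs → not all inputs occur → does not occur.
Manual path down [OR]: Outboard discharge nozzle 2 is down=not, #1 agent cylinder 2 malfunctions=not → no input occurs → does not occur.
Zone A 2 lost [OR]: Primary zone module 2 stuck=not, Manual path down=not → no input occurs → does not occur.
Zone B 2 down [OR]: A release solenoid 2 is inoperative=not, A control panel 2 malfunctions=not → no input occurs → does not occur.
Release chain 2 lost [AND]: Zone B 2 down=not, Pressure switch 2 fails=not → not all inputs occur → does not occur.
Agent supply 2 unavailable [OR]: Zone A 2 lost=not, Release chain 2 lost=not → no input occurs → does not occur.
Fire suppression does not activate [OR]: Detection loop unavailable=not, Agent supply 2 unavailable=not → no input occurs → does not occur.

No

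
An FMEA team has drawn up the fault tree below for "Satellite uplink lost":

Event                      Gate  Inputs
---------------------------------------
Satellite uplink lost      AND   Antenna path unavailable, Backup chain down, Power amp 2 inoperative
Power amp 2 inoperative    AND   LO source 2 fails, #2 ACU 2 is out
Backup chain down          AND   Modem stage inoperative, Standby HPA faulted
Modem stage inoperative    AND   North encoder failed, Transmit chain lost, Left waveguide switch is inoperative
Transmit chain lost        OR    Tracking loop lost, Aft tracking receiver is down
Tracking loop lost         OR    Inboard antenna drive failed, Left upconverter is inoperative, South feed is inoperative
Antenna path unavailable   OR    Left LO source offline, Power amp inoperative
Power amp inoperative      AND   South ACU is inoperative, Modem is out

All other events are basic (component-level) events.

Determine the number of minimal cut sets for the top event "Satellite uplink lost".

Power amp inoperative [AND]: one cut set from each child combined → 1 × 1 = 1 cut set(s).
Antenna path unavailable [OR]: union of children's cut sets → 2 cut set(s).
Tracking loop lost [OR]: union of children's cut sets → 3 cut set(s).
Transmit chain lost [OR]: union of children's cut sets → 4 cut set(s).
Modem stage inoperative [AND]: one cut set from each child combined → 1 × 4 × 1 = 4 cut set(s).
Backup chain down [AND]: one cut set from each child combined → 4 × 1 = 4 cut set(s).
Power amp 2 inoperative [AND]: one cut set from each child combined → 1 × 1 = 1 cut set(s).
Satellite uplink lost [AND]: one cut set from each child combined → 2 × 4 × 1 = 8 cut set(s).
Minimal cut sets: {#2 ACU 2 is out, Inboard antenna drive failed, LO source 2 fails, Left LO source offline, Left waveguide switch is inoperative, North encoder failed, Standby HPA faulted}; {#2 ACU 2 is out, LO source 2 fails, Left LO source offline, Left upconverter is inoperative, Left waveguide switch is inoperative, North encoder failed, Standby HPA faulted}; {#2 ACU 2 is out, LO source 2 fails, Left LO source offline, Left waveguide switch is inoperative, North encoder failed, South feed is inoperative, Standby HPA faulted}; {#2 ACU 2 is out, Aft tracking receiver is down, LO source 2 fails, Left LO source offline, Left waveguide switch is inoperative, North encoder failed, Standby HPA faulted}; {#2 ACU 2 is out, Inboard antenna drive failed, LO source 2 fails, Left waveguide switch is inoperative, Modem is out, North encoder failed, South ACU is inoperative, Standby HPA faulted}; {#2 ACU 2 is out, LO source 2 fails, Left upconverter is inoperative, Left waveguide switch is inoperative, Modem is out, North encoder failed, South ACU is inoperative, Standby HPA faulted}; {#2 ACU 2 is out, LO source 2 fails, Left waveguide switch is inoperative, Modem is out, North encoder failed, South ACU is inoperative, South feed is inoperative, Standby HPA faulted}; {#2 ACU 2 is out, Aft tracking receiver is down, LO source 2 fails, Left waveguide switch is inoperative, Modem is out, North encoder failed, South ACU is inoperative, Standby HPA faulted}.

8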